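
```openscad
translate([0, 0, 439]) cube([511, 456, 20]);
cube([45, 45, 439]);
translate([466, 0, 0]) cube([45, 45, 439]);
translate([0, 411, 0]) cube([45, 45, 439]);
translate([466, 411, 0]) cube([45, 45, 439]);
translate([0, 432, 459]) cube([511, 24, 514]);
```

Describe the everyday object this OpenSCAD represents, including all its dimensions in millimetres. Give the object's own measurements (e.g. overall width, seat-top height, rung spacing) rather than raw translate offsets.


A chair. The seat is a 511×456×20 mm slab with its top at z = 459 mm, on four 45×45 mm corner legs (flush with the seat edges, standing on z = 0). A flat backrest 24 mm thick, 514 mm tall, spans the full seat width and rises from the seat top along its +y edge, rear face flush with the rear of the seat.


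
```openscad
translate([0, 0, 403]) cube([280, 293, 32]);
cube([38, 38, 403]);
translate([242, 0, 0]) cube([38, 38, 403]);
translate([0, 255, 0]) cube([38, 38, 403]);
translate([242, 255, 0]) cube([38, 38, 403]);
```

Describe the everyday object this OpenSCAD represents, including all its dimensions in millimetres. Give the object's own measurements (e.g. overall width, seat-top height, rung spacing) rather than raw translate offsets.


A four-legged stool. The seat is a 280×293×32 mm slab whose top surface is at z = 435 mm; four square legs, each 38×38 mm in cross-section, run from the floor (z = 0) to the underside of the seat, each flush with a corner of the seat.


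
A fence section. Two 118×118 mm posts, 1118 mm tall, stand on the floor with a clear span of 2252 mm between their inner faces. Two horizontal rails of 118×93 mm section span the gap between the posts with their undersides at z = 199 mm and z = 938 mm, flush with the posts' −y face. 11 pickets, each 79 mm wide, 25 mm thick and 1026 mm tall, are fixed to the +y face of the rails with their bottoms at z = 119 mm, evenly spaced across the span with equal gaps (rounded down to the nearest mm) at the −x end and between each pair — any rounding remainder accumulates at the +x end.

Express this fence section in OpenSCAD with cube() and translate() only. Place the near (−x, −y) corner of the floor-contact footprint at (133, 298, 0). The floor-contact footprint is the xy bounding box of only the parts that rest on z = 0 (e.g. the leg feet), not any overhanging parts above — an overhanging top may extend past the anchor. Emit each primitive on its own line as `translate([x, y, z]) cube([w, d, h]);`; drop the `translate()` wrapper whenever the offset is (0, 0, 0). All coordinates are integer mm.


translate([133, 298, 0]) cube([118, 118, 1118]);
translate([2503, 298, 0]) cube([118, 118, 1118]);
translate([251, 298, 199]) cube([2252, 118, 93]);
translate([251, 298, 938]) cube([2252, 118, 93]);
translate([366, 416, 119]) cube([79, 25, 1026]);
translate([560, 416, 119]) cube([79, 25, 1026]);
translate([754, 416, 119]) cube([79, 25, 1026]);
translate([948, 416, 119]) cube([79, 25, 1026]);
translate([1142, 416, 119]) cube([79, 25, 1026]);
translate([1336, 416, 119]) cube([79, 25, 1026]);
translate([1530, 416, 119]) cube([79, 25, 1026]);
translate([1724, 416, 119]) cube([79, 25, 1026]);
translate([1918, 416, 119]) cube([79, 25, 1026]);
translate([2112, 416, 119]) cube([79, 25, 1026]);
translate([2306, 416, 119]) cube([79, 25, 1026]);


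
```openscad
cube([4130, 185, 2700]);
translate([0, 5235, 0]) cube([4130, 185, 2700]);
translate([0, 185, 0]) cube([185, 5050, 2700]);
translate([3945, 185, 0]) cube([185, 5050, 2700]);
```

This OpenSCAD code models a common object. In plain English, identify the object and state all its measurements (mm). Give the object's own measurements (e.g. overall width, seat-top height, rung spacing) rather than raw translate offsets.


The wall frame of a small rectangular building: four walls, each 2700 mm tall and 185 mm thick, enclosing a footprint 4130 mm (x) by 5420 mm (y) outside-to-outside, with no floor or roof. The front and back walls (the −y and +y sides) span the full width; the two side walls fit between them.


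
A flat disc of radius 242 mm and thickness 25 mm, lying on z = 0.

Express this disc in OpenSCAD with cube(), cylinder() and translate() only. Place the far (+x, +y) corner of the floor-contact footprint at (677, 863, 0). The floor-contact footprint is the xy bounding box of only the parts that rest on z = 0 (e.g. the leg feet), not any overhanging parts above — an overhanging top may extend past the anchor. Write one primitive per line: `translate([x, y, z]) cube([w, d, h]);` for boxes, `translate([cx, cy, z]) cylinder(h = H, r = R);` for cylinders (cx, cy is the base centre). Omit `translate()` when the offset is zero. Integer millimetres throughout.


translate([435, 621, 0]) cylinder(h = 25, r = 242);


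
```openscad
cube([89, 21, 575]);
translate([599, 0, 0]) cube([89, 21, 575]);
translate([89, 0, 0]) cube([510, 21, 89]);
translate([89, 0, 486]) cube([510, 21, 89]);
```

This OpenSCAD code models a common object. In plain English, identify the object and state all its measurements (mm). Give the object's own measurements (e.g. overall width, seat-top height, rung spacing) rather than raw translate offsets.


A rectangular picture frame lying in the x–z plane (depth along y). The opening is 510 mm wide (x) by 397 mm tall (z), surrounded by a border 89 mm wide on all four sides. The frame is 21 mm deep and is made of two full-height vertical stiles with two horizontal rails fitted between them.


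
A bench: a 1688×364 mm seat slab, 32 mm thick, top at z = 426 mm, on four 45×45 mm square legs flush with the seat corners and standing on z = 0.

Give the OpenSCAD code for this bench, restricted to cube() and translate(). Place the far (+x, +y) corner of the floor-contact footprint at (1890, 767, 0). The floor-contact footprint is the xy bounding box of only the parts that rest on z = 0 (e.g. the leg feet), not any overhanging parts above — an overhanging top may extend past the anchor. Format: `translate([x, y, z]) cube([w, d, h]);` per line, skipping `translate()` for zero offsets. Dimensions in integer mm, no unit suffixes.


translate([202, 403, 394]) cube([1688, 364, 32]);
translate([202, 403, 0]) cube([45, 45, 394]);
translate([202, 722, 0]) cube([45, 45, 394]);
translate([1845, 403, 0]) cube([45, 45, 394]);
translate([1845, 722, 0]) cube([45, 45, 394]);


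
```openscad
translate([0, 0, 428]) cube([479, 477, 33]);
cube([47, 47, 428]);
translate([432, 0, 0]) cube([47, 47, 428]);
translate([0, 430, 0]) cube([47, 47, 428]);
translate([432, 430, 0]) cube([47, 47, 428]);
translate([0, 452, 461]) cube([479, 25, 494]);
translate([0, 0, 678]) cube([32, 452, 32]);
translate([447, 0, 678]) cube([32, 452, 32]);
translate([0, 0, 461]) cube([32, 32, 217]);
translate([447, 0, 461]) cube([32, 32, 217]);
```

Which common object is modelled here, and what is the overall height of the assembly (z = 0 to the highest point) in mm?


A chair. The overall height is 955 mm.

A slab on four corner posts with a tall panel at the back — a chair. The seat slab sits at z = 428 with thickness 33, and the 494 mm backrest starts at the seat top, so the overall height is 428 + 33 + 494 = 955 mm.


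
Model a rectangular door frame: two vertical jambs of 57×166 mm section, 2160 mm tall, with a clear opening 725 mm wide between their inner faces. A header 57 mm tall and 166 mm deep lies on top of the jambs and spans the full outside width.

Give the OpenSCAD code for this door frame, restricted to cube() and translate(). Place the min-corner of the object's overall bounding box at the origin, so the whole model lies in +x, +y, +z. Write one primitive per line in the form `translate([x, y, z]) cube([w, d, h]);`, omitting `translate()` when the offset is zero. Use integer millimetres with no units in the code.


cube([57, 166, 2160]);
translate([782, 0, 0]) cube([57, 166, 2160]);
translate([0, 0, 2160]) cube([839, 166, 57]);


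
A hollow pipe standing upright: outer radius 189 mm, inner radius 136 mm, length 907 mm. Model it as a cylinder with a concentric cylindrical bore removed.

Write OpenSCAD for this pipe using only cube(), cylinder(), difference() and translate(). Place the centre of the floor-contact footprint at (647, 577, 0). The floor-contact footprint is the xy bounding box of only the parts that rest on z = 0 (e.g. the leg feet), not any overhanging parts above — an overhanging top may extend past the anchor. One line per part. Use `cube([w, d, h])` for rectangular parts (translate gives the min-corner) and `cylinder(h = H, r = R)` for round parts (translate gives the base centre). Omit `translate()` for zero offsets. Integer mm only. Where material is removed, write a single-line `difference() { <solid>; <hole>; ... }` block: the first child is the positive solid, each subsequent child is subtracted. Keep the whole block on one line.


difference() { translate([647, 577, 0]) cylinder(h = 907, r = 189); translate([647, 577, 0]) cylinder(h = 907, r = 136); }


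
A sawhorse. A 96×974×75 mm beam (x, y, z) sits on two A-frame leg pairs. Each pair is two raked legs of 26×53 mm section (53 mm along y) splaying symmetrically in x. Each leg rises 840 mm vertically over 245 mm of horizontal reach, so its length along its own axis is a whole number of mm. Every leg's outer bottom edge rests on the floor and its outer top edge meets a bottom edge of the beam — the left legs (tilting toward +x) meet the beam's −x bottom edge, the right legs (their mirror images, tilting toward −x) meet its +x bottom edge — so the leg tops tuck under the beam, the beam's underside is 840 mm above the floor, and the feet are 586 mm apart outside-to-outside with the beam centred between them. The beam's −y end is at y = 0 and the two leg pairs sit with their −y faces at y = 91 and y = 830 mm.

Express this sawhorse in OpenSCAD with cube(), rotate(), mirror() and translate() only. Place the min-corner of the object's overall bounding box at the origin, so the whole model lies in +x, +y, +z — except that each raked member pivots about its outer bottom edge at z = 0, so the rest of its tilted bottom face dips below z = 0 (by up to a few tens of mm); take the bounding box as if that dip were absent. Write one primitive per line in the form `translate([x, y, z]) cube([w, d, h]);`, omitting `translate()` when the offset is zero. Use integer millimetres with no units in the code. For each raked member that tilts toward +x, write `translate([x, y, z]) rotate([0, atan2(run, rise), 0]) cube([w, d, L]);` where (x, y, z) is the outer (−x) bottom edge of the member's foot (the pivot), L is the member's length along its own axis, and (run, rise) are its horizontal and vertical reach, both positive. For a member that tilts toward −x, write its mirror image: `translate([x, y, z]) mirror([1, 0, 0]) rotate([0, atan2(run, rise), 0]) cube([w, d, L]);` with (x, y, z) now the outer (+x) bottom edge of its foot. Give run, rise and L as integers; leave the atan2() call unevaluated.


translate([245, 0, 840]) cube([96, 974, 75]);
translate([0, 91, 0]) rotate([0, atan2(245, 840), 0]) cube([26, 53, 875]);
translate([586, 91, 0]) mirror([1, 0, 0]) rotate([0, atan2(245, 840), 0]) cube([26, 53, 875]);
translate([0, 830, 0]) rotate([0, atan2(245, 840), 0]) cube([26, 53, 875]);
translate([586, 830, 0]) mirror([1, 0, 0]) rotate([0, atan2(245, 840), 0]) cube([26, 53, 875]);


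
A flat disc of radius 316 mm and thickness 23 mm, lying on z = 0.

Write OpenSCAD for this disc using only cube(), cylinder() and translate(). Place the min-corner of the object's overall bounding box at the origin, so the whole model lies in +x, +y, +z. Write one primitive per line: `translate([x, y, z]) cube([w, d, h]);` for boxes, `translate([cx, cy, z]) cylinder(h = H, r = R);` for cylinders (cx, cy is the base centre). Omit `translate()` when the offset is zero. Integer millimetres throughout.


translate([316, 316, 0]) cylinder(h = 23, r = 316);


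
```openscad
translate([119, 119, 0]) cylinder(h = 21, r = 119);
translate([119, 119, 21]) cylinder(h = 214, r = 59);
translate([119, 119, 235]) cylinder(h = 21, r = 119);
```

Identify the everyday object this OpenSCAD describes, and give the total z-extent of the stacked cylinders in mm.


A spool. The overall height is 256 mm.

Three coaxial cylinders, large–small–large — a spool. Two 21 mm flanges and a 214 mm core give 21 + 214 + 21 = 256 mm.


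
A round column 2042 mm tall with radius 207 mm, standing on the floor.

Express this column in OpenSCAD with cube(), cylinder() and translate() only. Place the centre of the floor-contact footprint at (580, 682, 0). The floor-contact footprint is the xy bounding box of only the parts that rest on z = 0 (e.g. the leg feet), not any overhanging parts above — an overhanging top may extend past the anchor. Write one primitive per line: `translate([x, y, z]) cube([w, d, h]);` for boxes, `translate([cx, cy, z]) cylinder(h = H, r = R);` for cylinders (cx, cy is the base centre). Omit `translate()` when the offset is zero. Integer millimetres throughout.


translate([580, 682, 0]) cylinder(h = 2042, r = 207);


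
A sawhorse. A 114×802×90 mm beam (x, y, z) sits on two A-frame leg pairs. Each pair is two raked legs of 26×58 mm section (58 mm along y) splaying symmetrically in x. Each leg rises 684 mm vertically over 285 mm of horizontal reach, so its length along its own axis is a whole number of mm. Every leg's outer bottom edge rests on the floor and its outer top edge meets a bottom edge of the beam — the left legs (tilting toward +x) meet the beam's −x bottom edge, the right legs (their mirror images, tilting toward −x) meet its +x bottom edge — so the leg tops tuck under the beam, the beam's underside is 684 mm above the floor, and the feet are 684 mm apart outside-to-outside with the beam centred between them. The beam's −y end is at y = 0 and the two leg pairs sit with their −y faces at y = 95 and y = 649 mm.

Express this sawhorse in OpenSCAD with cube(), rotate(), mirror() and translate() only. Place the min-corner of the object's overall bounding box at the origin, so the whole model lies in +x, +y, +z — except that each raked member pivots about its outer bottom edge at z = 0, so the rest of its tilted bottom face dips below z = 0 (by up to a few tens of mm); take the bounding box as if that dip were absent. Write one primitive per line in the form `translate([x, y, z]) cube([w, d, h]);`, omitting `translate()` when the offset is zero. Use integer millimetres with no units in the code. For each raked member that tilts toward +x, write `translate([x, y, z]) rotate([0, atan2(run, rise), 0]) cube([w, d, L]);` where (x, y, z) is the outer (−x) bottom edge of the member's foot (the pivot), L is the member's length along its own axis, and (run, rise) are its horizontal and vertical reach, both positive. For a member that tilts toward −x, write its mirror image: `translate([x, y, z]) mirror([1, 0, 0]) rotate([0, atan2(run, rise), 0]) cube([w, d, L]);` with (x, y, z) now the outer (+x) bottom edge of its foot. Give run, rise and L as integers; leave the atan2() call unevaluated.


translate([285, 0, 684]) cube([114, 802, 90]);
translate([0, 95, 0]) rotate([0, atan2(285, 684), 0]) cube([26, 58, 741]);
translate([684, 95, 0]) mirror([1, 0, 0]) rotate([0, atan2(285, 684), 0]) cube([26, 58, 741]);
translate([0, 649, 0]) rotate([0, atan2(285, 684), 0]) cube([26, 58, 741]);
translate([684, 649, 0]) mirror([1, 0, 0]) rotate([0, atan2(285, 684), 0]) cube([26, 58, 741]);


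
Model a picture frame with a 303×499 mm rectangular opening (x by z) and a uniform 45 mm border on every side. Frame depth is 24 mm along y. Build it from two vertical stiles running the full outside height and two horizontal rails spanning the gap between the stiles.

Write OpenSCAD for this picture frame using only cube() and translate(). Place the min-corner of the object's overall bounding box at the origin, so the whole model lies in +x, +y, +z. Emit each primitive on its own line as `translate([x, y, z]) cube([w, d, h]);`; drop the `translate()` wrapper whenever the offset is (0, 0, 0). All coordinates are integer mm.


cube([45, 24, 589]);
translate([348, 0, 0]) cube([45, 24, 589]);
translate([45, 0, 0]) cube([303, 24, 45]);
translate([45, 0, 544]) cube([303, 24, 45]);


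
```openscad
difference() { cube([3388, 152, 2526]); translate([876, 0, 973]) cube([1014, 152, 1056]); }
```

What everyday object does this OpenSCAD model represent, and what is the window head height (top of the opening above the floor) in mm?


A wall with a window opening. The window head height is 2029 mm.

A wall with a rectangular opening subtracted — a window. Sill at z = 973, opening 1056 mm tall, so the head is at 973 + 1056 = 2029 mm.


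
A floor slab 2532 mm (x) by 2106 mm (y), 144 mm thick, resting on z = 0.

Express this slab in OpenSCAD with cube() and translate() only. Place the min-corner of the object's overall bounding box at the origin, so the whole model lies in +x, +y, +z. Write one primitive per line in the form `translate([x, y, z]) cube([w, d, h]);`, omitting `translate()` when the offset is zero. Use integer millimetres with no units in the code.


cube([2532, 2106, 144]);


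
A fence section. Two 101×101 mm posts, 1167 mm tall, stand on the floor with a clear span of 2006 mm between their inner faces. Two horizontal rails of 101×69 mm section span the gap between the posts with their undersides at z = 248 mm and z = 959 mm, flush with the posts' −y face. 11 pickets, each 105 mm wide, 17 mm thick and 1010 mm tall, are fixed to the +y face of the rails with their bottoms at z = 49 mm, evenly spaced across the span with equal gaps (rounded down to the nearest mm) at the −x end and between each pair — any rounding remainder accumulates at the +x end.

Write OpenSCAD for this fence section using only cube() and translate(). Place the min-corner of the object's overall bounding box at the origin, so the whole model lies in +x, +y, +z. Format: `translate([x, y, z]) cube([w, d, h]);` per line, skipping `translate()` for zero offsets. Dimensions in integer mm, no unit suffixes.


cube([101, 101, 1167]);
translate([2107, 0, 0]) cube([101, 101, 1167]);
translate([101, 0, 248]) cube([2006, 101, 69]);
translate([101, 0, 959]) cube([2006, 101, 69]);
translate([171, 101, 49]) cube([105, 17, 1010]);
translate([346, 101, 49]) cube([105, 17, 1010]);
translate([521, 101, 49]) cube([105, 17, 1010]);
translate([696, 101, 49]) cube([105, 17, 1010]);
translate([871, 101, 49]) cube([105, 17, 1010]);
translate([1046, 101, 49]) cube([105, 17, 1010]);
translate([1221, 101, 49]) cube([105, 17, 1010]);
translate([1396, 101, 49]) cube([105, 17, 1010]);
translate([1571, 101, 49]) cube([105, 17, 1010]);
translate([1746, 101, 49]) cube([105, 17, 1010]);
translate([1921, 101, 49]) cube([105, 17, 1010]);


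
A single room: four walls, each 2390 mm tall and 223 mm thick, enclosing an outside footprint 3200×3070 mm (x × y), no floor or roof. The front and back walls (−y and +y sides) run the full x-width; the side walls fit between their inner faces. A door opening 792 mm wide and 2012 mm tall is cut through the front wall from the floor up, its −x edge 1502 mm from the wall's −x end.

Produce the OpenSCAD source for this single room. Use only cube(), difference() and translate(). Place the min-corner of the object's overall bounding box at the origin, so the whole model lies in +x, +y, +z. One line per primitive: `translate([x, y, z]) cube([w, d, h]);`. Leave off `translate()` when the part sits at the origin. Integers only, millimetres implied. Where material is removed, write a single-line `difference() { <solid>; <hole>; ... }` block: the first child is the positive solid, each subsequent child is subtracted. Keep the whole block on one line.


difference() { cube([3200, 223, 2390]); translate([1502, 0, 0]) cube([792, 223, 2012]); }
translate([0, 2847, 0]) cube([3200, 223, 2390]);
translate([0, 223, 0]) cube([223, 2624, 2390]);
translate([2977, 223, 0]) cube([223, 2624, 2390]);


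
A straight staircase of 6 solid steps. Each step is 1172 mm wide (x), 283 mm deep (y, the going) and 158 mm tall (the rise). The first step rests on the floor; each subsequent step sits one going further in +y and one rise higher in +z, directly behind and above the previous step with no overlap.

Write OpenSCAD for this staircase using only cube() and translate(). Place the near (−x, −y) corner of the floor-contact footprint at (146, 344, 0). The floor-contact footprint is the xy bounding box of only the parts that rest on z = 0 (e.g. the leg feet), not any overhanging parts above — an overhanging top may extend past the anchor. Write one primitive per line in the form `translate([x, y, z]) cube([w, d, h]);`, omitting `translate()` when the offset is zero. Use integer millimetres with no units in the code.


translate([146, 344, 0]) cube([1172, 283, 158]);
translate([146, 627, 158]) cube([1172, 283, 158]);
translate([146, 910, 316]) cube([1172, 283, 158]);
translate([146, 1193, 474]) cube([1172, 283, 158]);
translate([146, 1476, 632]) cube([1172, 283, 158]);
translate([146, 1759, 790]) cube([1172, 283, 158]);


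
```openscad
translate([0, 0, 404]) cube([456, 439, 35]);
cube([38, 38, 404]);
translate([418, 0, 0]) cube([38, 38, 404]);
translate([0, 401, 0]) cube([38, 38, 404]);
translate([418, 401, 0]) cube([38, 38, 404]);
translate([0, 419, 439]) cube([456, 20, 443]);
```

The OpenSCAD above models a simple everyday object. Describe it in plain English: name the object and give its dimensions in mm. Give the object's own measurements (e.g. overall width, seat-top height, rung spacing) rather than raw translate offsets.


A chair. The seat is a 456×439×35 mm slab with its top at z = 439 mm, on four 38×38 mm corner legs (flush with the seat edges, standing on z = 0). A flat backrest 20 mm thick, 443 mm tall, spans the full seat width and rises from the seat top along its +y edge, rear face flush with the rear of the seat.


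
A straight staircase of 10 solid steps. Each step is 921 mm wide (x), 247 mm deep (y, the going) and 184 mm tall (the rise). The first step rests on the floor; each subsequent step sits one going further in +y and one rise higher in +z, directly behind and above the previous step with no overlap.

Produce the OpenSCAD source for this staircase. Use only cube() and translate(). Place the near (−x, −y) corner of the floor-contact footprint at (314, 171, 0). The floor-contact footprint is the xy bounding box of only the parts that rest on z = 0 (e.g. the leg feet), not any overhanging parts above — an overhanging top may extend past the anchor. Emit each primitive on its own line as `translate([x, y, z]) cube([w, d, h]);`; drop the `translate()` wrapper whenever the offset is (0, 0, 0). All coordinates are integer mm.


translate([314, 171, 0]) cube([921, 247, 184]);
translate([314, 418, 184]) cube([921, 247, 184]);
translate([314, 665, 368]) cube([921, 247, 184]);
translate([314, 912, 552]) cube([921, 247, 184]);
translate([314, 1159, 736]) cube([921, 247, 184]);
translate([314, 1406, 920]) cube([921, 247, 184]);
translate([314, 1653, 1104]) cube([921, 247, 184]);
translate([314, 1900, 1288]) cube([921, 247, 184]);
translate([314, 2147, 1472]) cube([921, 247, 184]);
translate([314, 2394, 1656]) cube([921, 247, 184]);


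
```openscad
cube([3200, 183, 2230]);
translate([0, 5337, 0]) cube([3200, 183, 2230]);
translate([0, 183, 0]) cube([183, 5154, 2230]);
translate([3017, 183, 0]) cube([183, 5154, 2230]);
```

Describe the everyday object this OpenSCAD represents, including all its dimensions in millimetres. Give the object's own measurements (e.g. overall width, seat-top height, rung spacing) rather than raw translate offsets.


The wall frame of a small rectangular building: four walls, each 2230 mm tall and 183 mm thick, enclosing a footprint 3200 mm (x) by 5520 mm (y) outside-to-outside, with no floor or roof. The front and back walls (the −y and +y sides) span the full width; the two side walls fit between them.


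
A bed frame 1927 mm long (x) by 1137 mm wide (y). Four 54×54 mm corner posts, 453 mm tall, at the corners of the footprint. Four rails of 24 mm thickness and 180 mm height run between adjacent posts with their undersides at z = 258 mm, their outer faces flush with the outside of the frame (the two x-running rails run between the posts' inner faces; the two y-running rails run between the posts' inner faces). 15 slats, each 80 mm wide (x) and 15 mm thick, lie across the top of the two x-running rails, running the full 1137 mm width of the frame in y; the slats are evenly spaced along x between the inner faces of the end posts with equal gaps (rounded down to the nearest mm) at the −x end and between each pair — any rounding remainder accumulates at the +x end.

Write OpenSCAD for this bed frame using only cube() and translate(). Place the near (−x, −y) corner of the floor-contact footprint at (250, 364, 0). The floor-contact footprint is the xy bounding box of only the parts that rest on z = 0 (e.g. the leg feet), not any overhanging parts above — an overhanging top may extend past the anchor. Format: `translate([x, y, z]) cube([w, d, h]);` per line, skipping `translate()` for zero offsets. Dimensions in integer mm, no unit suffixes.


// slat z = rail_z + rail_h = 258 + 180 = 438
// slat gap = ⌊(1819 − 15·80) / 16⌋ = 38
translate([250, 364, 0]) cube([54, 54, 453]);
translate([250, 1447, 0]) cube([54, 54, 453]);
translate([2123, 364, 0]) cube([54, 54, 453]);
translate([2123, 1447, 0]) cube([54, 54, 453]);
translate([304, 364, 258]) cube([1819, 24, 180]);
translate([304, 1477, 258]) cube([1819, 24, 180]);
translate([250, 418, 258]) cube([24, 1029, 180]);
translate([2153, 418, 258]) cube([24, 1029, 180]);
translate([342, 364, 438]) cube([80, 1137, 15]);
translate([460, 364, 438]) cube([80, 1137, 15]);
translate([578, 364, 438]) cube([80, 1137, 15]);
translate([696, 364, 438]) cube([80, 1137, 15]);
translate([814, 364, 438]) cube([80, 1137, 15]);
translate([932, 364, 438]) cube([80, 1137, 15]);
translate([1050, 364, 438]) cube([80, 1137, 15]);
translate([1168, 364, 438]) cube([80, 1137, 15]);
translate([1286, 364, 438]) cube([80, 1137, 15]);
translate([1404, 364, 438]) cube([80, 1137, 15]);
translate([1522, 364, 438]) cube([80, 1137, 15]);
translate([1640, 364, 438]) cube([80, 1137, 15]);
translate([1758, 364, 438]) cube([80, 1137, 15]);
translate([1876, 364, 438]) cube([80, 1137, 15]);
translate([1994, 364, 438]) cube([80, 1137, 15]);


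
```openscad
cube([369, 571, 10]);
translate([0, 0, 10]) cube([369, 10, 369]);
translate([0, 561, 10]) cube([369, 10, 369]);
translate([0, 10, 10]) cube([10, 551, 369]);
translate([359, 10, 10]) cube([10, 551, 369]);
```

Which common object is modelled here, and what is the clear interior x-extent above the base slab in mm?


An open box. The internal width is 349 mm.

A 369×571 base slab with four walls standing on it — an open box. The base is 369 mm wide and the walls are 10 mm thick, so the internal width is 369 − 2 × 10 = 349 mm.


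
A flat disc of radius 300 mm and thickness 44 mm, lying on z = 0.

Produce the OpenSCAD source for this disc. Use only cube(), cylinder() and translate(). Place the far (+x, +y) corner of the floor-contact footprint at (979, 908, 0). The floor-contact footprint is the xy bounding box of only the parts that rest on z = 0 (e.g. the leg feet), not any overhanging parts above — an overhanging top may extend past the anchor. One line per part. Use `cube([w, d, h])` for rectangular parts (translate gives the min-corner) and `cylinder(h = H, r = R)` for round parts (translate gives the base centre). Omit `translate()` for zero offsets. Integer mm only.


translate([679, 608, 0]) cylinder(h = 44, r = 300);


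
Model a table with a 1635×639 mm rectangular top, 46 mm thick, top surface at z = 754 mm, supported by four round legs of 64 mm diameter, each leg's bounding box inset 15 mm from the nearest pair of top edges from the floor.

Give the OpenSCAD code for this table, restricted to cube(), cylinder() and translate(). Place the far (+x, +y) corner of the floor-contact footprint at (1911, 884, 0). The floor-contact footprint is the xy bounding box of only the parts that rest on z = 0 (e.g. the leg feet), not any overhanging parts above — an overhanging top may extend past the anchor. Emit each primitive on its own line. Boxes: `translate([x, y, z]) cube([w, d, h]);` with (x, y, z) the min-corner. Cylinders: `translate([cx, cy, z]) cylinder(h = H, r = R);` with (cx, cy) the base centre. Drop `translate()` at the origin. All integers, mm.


translate([291, 260, 708]) cube([1635, 639, 46]);
translate([338, 307, 0]) cylinder(h = 708, r = 32);
translate([1879, 307, 0]) cylinder(h = 708, r = 32);
translate([338, 852, 0]) cylinder(h = 708, r = 32);
translate([1879, 852, 0]) cylinder(h = 708, r = 32);


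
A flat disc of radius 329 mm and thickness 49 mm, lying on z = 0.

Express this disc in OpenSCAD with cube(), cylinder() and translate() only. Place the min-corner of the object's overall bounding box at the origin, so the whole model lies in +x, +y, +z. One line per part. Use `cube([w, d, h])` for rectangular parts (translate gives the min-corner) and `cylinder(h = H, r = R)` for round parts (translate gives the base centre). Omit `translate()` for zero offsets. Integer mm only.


translate([329, 329, 0]) cylinder(h = 49, r = 329);


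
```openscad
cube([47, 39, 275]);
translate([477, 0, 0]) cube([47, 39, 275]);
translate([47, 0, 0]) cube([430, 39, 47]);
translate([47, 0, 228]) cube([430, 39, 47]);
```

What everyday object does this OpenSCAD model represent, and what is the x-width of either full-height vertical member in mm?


A picture frame. The border width is 47 mm.

Four thin pieces enclosing a rectangular opening — a picture frame. The two full-height stiles are 275 mm tall; the top rail sits at z = 228 and is 47 mm tall, so the border above the opening is 275 − 228 = 47 mm, matching the stile x-width.


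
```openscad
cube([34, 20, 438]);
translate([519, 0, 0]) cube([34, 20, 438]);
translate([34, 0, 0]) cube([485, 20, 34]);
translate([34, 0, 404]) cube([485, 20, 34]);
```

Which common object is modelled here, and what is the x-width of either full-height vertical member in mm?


A picture frame. The border width is 34 mm.

Four thin pieces enclosing a rectangular opening — a picture frame. The two full-height stiles are 438 mm tall; the top rail sits at z = 404 and is 34 mm tall, so the border above the opening is 438 − 404 = 34 mm, matching the stile x-width.


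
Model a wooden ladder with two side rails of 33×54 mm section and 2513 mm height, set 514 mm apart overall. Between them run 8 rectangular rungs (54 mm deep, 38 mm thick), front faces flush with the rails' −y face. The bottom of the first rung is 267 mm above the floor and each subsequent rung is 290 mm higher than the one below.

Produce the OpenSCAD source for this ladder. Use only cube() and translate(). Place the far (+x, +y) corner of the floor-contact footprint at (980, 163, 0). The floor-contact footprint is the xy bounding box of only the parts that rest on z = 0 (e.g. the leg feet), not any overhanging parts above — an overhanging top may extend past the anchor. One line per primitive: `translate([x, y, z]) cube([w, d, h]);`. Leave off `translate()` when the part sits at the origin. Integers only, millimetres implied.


translate([466, 109, 0]) cube([33, 54, 2513]);
translate([947, 109, 0]) cube([33, 54, 2513]);
translate([499, 109, 267]) cube([448, 54, 38]);
translate([499, 109, 557]) cube([448, 54, 38]);
translate([499, 109, 847]) cube([448, 54, 38]);
translate([499, 109, 1137]) cube([448, 54, 38]);
translate([499, 109, 1427]) cube([448, 54, 38]);
translate([499, 109, 1717]) cube([448, 54, 38]);
translate([499, 109, 2007]) cube([448, 54, 38]);
translate([499, 109, 2297]) cube([448, 54, 38]);


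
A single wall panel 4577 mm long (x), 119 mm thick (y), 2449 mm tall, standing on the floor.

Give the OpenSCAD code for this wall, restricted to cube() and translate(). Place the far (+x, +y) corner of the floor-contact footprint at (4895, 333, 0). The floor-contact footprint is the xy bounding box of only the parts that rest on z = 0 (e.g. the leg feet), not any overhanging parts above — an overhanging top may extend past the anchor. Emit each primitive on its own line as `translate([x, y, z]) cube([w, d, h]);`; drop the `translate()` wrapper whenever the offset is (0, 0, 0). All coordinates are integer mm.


translate([318, 214, 0]) cube([4577, 119, 2449]);


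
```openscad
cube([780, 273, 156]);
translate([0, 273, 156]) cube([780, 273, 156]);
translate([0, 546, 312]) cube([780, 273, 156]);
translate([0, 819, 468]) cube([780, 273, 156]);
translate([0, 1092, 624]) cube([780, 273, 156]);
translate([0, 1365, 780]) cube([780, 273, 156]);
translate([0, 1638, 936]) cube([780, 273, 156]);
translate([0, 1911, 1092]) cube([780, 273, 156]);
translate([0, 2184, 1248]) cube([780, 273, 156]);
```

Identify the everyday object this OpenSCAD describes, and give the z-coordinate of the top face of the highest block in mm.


A staircase. The total rise is 1404 mm.

9 identical blocks, each offset up and back from the previous — a staircase. Each step is 156 mm tall and there are 9 of them, so the total rise is 9 × 156 = 1404 mm.


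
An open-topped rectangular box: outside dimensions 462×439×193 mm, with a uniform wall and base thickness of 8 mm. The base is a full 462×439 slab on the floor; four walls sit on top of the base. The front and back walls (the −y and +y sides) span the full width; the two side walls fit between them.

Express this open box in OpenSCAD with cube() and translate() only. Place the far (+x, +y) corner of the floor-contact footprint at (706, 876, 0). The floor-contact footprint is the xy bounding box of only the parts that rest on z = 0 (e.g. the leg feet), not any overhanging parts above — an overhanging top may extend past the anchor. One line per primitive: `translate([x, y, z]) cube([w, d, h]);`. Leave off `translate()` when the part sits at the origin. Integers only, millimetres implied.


translate([244, 437, 0]) cube([462, 439, 8]);
translate([244, 437, 8]) cube([462, 8, 185]);
translate([244, 868, 8]) cube([462, 8, 185]);
translate([244, 445, 8]) cube([8, 423, 185]);
translate([698, 445, 8]) cube([8, 423, 185]);


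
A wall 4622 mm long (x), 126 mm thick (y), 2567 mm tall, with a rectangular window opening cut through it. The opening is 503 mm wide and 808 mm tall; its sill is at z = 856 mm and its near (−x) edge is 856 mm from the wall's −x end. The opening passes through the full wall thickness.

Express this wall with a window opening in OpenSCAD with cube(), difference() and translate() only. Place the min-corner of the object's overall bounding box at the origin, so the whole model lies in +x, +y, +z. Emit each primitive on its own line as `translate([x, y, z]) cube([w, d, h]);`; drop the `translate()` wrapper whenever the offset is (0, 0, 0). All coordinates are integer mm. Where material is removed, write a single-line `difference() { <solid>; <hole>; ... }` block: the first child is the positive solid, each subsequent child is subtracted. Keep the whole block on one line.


difference() { cube([4622, 126, 2567]); translate([856, 0, 856]) cube([503, 126, 808]); }


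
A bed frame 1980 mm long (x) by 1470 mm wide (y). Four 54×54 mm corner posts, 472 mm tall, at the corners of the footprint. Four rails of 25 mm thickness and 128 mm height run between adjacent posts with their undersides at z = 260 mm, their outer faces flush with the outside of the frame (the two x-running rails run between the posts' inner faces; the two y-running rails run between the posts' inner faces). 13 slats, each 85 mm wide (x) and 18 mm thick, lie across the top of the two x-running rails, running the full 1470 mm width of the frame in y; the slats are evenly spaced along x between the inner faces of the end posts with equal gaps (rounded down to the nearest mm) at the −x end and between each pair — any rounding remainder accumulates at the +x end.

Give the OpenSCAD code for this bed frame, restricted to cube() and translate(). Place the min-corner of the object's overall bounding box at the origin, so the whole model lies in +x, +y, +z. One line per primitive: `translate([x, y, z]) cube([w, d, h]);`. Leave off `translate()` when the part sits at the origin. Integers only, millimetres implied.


cube([54, 54, 472]);
translate([0, 1416, 0]) cube([54, 54, 472]);
translate([1926, 0, 0]) cube([54, 54, 472]);
translate([1926, 1416, 0]) cube([54, 54, 472]);
translate([54, 0, 260]) cube([1872, 25, 128]);
translate([54, 1445, 260]) cube([1872, 25, 128]);
translate([0, 54, 260]) cube([25, 1362, 128]);
translate([1955, 54, 260]) cube([25, 1362, 128]);
translate([108, 0, 388]) cube([85, 1470, 18]);
translate([247, 0, 388]) cube([85, 1470, 18]);
translate([386, 0, 388]) cube([85, 1470, 18]);
translate([525, 0, 388]) cube([85, 1470, 18]);
translate([664, 0, 388]) cube([85, 1470, 18]);
translate([803, 0, 388]) cube([85, 1470, 18]);
translate([942, 0, 388]) cube([85, 1470, 18]);
translate([1081, 0, 388]) cube([85, 1470, 18]);
translate([1220, 0, 388]) cube([85, 1470, 18]);
translate([1359, 0, 388]) cube([85, 1470, 18]);
translate([1498, 0, 388]) cube([85, 1470, 18]);
translate([1637, 0, 388]) cube([85, 1470, 18]);
translate([1776, 0, 388]) cube([85, 1470, 18]);


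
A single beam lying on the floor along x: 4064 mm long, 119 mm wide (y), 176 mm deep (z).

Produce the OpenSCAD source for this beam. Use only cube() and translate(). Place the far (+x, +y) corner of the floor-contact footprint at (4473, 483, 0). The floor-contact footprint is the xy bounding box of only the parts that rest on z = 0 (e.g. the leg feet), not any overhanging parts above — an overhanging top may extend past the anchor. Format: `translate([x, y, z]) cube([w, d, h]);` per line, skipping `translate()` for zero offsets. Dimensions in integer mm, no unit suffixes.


translate([409, 364, 0]) cube([4064, 119, 176]);


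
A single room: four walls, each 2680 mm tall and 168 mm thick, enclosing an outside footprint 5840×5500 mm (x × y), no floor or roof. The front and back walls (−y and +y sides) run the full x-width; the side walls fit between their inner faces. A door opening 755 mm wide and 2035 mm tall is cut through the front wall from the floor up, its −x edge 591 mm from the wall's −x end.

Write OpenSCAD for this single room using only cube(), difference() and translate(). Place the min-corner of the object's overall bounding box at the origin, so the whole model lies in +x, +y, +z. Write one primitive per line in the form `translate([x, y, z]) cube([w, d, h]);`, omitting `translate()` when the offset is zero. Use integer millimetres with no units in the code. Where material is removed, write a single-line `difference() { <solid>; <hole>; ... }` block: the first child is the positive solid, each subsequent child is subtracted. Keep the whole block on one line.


difference() { cube([5840, 168, 2680]); translate([591, 0, 0]) cube([755, 168, 2035]); }
translate([0, 5332, 0]) cube([5840, 168, 2680]);
translate([0, 168, 0]) cube([168, 5164, 2680]);
translate([5672, 168, 0]) cube([168, 5164, 2680]);


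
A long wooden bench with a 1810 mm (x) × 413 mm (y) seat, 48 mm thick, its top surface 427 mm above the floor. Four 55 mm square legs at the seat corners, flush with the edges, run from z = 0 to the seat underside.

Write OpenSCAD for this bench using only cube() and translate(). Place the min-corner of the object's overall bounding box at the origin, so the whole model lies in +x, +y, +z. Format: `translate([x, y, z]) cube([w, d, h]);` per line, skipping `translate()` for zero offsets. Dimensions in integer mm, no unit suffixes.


translate([0, 0, 379]) cube([1810, 413, 48]);
cube([55, 55, 379]);
translate([0, 358, 0]) cube([55, 55, 379]);
translate([1755, 0, 0]) cube([55, 55, 379]);
translate([1755, 358, 0]) cube([55, 55, 379]);


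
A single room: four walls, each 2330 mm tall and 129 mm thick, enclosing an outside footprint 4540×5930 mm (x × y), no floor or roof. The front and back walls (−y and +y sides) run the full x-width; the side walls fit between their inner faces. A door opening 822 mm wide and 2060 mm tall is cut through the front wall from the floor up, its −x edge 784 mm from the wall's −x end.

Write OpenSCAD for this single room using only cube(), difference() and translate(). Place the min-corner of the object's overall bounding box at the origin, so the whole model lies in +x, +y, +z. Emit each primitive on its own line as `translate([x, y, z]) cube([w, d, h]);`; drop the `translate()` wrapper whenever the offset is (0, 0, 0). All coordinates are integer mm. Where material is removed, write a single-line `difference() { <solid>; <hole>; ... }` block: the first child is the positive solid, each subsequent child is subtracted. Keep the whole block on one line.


difference() { cube([4540, 129, 2330]); translate([784, 0, 0]) cube([822, 129, 2060]); }
translate([0, 5801, 0]) cube([4540, 129, 2330]);
translate([0, 129, 0]) cube([129, 5672, 2330]);
translate([4411, 129, 0]) cube([129, 5672, 2330]);
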